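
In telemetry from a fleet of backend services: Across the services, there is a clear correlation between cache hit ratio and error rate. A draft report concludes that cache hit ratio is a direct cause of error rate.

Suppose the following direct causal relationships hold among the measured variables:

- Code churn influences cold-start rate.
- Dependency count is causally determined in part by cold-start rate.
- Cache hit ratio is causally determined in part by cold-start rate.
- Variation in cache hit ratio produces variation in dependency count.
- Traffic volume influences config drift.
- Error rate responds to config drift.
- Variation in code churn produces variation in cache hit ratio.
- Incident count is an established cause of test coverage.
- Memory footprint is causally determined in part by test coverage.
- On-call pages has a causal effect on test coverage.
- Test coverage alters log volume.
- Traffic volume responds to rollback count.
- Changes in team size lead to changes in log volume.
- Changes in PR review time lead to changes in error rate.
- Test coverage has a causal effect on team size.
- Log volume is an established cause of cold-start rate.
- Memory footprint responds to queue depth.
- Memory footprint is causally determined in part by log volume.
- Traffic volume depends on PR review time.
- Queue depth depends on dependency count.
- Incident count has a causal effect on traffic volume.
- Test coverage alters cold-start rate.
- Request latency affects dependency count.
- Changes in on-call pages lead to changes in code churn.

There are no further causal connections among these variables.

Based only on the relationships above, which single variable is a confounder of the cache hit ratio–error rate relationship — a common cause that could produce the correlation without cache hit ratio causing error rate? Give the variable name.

Incident count has a causal path to cache hit ratio (incident count → test coverage → cold-start rate → cache hit ratio) and a separate causal path to error rate (incident count → traffic volume → config drift → error rate), so it is a common cause of both.
No stated relationship gives cache hit ratio a causal route to error rate, so the correlation is explained by the shared upstream cause rather than a direct effect.

incident count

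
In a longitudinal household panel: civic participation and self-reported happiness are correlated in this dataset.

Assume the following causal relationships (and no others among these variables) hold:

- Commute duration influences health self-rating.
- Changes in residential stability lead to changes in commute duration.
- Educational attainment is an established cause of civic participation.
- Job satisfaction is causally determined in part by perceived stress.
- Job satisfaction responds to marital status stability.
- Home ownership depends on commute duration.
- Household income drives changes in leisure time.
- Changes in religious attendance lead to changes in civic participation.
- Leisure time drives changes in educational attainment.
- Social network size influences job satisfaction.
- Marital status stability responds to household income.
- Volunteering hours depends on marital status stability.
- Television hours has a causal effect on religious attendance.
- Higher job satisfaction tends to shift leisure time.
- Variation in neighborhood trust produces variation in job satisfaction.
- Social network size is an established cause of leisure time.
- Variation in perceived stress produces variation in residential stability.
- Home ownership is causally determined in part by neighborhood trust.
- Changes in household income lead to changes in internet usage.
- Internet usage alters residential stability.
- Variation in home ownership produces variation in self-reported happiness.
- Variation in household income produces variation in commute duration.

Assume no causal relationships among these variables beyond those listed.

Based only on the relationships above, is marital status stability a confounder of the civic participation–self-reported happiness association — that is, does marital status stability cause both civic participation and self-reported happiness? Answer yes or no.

Marital status stability has no stated causal path to self-reported happiness. A confounder must cause both variables, so marital status stability does not qualify.

no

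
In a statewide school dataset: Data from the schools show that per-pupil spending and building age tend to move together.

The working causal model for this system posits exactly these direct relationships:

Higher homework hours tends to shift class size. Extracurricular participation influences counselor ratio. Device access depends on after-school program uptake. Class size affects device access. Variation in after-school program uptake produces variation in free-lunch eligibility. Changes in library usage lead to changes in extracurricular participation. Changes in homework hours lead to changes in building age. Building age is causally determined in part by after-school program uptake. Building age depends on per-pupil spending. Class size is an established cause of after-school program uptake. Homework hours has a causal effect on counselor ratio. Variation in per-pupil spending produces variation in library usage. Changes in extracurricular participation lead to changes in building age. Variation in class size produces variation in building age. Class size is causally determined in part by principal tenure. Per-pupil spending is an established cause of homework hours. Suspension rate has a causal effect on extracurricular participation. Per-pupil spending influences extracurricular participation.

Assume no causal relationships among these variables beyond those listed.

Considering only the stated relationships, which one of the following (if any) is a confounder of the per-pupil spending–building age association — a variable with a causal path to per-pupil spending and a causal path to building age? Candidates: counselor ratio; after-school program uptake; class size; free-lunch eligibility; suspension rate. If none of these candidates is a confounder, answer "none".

none

None of the listed candidates has causal paths to both per-pupil spending and building age in the stated relationships, so none is a common cause.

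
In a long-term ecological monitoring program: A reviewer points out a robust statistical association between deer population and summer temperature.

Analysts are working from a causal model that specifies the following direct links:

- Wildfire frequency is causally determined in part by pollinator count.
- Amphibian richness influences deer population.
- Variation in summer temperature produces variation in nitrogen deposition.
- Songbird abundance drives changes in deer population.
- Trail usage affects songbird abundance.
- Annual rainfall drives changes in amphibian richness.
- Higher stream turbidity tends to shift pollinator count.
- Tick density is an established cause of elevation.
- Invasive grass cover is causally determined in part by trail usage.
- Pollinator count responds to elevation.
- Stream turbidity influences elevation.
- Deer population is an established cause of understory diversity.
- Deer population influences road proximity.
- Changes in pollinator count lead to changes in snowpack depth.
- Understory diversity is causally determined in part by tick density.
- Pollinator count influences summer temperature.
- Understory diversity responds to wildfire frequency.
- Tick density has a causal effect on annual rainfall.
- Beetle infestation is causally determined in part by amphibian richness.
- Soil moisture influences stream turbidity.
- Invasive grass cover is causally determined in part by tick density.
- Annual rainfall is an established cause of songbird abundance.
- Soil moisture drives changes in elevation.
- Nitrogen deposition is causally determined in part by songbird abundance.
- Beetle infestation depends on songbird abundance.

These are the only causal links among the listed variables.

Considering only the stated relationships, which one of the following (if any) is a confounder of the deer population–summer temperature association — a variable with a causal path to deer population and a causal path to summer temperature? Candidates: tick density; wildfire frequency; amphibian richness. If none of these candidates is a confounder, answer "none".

Tick density causes deer population (tick density → annual rainfall → amphibian richness → deer population) and also causes summer temperature (tick density → elevation → pollinator count → summer temperature); it is a common cause of both.
Each of the other candidates lacks a causal path to at least one of deer population and summer temperature, so they do not confound the relationship.

tick density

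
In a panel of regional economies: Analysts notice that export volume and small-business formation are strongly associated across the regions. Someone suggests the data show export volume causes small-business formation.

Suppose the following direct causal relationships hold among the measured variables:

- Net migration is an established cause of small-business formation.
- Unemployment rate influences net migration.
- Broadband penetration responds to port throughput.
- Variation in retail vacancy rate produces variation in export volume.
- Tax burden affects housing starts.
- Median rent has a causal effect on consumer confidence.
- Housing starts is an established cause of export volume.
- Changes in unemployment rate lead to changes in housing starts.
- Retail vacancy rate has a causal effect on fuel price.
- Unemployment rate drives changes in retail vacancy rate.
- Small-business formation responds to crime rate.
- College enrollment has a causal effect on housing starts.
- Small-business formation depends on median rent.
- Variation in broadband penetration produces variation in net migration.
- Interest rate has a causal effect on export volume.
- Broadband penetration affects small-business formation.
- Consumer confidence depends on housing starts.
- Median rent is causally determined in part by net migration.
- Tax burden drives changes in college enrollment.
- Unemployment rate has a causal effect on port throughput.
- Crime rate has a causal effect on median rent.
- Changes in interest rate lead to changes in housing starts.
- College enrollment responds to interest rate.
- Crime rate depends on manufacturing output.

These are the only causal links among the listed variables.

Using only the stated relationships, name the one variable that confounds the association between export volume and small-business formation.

Unemployment rate has a causal path to export volume (unemployment rate → housing starts → export volume) and a separate causal path to small-business formation (unemployment rate → net migration → small-business formation), so it is a common cause of both.
No stated relationship gives export volume a causal route to small-business formation, so the correlation is explained by the shared upstream cause rather than a direct effect.

unemployment rate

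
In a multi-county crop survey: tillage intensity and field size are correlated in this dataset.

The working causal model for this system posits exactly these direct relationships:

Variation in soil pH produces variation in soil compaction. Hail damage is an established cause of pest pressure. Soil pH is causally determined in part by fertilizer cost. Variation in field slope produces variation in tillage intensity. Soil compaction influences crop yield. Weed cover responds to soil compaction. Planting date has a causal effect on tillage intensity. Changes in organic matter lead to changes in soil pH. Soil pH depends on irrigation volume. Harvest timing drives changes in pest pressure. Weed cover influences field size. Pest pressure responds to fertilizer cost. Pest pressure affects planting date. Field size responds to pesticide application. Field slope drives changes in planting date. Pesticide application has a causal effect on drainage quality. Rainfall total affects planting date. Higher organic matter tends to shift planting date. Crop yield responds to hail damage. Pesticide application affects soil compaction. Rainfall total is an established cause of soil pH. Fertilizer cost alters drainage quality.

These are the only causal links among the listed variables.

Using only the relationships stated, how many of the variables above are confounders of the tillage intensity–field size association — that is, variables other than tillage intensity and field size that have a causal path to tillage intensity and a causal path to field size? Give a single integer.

3

The common causes are: fertilizer cost (to tillage intensity via fertilizer cost → pest pressure → planting date → tillage intensity; to field size via fertilizer cost → soil pH → soil compaction → weed cover → field size); organic matter (to tillage intensity via organic matter → planting date → tillage intensity; to field size via organic matter → soil pH → soil compaction → weed cover → field size); rainfall total (to tillage intensity via rainfall total → planting date → tillage intensity; to field size via rainfall total → soil pH → soil compaction → weed cover → field size).
Every other variable lacks a causal path to at least one of tillage intensity and field size.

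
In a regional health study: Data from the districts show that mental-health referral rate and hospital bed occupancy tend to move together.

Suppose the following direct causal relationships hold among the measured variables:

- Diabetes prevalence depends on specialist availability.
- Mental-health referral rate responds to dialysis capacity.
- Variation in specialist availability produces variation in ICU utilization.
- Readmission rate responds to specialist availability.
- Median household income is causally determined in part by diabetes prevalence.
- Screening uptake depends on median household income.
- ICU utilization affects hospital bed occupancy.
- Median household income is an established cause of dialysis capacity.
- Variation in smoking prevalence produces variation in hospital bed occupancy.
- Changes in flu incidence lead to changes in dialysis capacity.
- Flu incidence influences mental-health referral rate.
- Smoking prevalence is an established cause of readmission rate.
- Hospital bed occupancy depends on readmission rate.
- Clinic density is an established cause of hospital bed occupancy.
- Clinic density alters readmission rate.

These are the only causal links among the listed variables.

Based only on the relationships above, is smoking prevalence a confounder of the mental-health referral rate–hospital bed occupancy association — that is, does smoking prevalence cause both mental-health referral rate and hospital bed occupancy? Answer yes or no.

no

Smoking prevalence has no stated causal path to mental-health referral rate. A confounder must cause both variables, so smoking prevalence does not qualify.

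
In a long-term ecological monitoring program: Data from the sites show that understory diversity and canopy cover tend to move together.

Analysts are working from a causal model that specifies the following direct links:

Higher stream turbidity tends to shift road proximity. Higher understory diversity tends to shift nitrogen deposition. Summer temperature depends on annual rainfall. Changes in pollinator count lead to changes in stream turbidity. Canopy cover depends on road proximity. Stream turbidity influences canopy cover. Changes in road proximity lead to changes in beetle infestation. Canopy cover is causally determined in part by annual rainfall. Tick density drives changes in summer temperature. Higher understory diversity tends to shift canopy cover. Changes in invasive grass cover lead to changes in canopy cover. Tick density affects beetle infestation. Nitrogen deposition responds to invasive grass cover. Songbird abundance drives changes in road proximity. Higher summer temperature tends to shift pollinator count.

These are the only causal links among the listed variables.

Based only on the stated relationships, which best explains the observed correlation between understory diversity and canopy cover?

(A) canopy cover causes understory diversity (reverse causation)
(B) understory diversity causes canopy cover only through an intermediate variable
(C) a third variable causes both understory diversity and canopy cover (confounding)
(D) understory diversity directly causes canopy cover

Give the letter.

There is a stated direct causal link understory diversity → canopy cover, and no variable causes both understory diversity and canopy cover, so the correlation reflects direct causation.

D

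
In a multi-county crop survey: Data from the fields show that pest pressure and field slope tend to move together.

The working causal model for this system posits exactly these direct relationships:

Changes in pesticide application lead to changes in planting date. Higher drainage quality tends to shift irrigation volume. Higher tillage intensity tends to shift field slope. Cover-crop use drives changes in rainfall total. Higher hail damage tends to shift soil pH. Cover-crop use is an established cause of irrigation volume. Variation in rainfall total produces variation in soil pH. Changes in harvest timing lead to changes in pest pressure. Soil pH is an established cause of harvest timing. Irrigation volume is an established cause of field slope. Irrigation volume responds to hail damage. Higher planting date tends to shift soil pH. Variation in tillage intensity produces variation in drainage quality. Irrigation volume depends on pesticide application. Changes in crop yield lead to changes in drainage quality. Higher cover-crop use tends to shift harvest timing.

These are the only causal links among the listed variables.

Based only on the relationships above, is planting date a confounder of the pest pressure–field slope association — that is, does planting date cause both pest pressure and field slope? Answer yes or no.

Planting date has no stated causal path to field slope. A confounder must cause both variables, so planting date does not qualify.

no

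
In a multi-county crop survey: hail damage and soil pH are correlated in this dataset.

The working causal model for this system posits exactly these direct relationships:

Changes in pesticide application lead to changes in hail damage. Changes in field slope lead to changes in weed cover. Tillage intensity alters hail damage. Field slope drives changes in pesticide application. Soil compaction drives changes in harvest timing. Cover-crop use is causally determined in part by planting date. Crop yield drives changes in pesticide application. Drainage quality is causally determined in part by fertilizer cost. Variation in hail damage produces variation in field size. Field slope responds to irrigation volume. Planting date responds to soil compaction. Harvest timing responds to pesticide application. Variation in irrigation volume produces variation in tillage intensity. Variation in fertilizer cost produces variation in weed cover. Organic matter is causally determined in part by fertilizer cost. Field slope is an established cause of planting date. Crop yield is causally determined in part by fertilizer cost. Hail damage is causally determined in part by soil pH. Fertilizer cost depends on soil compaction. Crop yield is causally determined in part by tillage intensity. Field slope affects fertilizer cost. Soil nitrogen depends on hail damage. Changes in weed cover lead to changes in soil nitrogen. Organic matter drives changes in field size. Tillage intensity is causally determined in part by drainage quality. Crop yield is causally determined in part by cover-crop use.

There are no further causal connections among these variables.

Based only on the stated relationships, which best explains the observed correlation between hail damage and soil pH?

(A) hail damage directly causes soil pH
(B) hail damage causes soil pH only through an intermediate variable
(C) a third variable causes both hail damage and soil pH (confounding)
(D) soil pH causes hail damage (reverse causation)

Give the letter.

The stated link runs soil pH → hail damage; hail damage has no causal path to soil pH. No variable causes both, so confounding is ruled out. The correlation reflects reverse causation.

D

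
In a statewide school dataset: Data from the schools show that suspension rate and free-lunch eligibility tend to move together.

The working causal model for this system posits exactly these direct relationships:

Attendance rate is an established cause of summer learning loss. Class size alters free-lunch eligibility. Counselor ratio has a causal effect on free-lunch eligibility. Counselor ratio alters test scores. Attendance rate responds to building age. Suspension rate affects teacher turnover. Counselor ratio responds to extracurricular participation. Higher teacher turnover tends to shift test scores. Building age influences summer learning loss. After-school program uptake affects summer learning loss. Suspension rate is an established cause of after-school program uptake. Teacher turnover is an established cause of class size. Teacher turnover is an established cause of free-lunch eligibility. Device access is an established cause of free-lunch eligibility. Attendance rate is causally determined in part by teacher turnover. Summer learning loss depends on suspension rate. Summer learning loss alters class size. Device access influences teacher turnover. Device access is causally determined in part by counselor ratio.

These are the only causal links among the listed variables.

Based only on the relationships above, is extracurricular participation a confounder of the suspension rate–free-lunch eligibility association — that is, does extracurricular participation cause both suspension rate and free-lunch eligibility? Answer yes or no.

Extracurricular participation has no stated causal path to suspension rate. A confounder must cause both variables, so extracurricular participation does not qualify.

no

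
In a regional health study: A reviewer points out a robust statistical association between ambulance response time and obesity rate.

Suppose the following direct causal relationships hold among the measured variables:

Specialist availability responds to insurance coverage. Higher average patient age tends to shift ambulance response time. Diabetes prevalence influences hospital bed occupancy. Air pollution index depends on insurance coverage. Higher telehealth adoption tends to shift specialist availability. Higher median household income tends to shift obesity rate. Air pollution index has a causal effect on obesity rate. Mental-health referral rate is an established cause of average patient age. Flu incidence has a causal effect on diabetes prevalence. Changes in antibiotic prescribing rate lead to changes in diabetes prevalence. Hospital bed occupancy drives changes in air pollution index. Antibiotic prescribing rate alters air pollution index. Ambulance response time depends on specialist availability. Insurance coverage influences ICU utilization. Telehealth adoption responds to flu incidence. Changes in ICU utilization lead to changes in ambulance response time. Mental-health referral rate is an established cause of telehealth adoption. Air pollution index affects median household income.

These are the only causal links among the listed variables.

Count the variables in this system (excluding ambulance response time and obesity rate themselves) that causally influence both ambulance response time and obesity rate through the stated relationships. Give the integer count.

The common causes are: flu incidence (to ambulance response time via flu incidence → telehealth adoption → specialist availability → ambulance response time; to obesity rate via flu incidence → diabetes prevalence → hospital bed occupancy → air pollution index → obesity rate); insurance coverage (to ambulance response time via insurance coverage → ICU utilization → ambulance response time; to obesity rate via insurance coverage → air pollution index → obesity rate).
Every other variable lacks a causal path to at least one of ambulance response time and obesity rate.

2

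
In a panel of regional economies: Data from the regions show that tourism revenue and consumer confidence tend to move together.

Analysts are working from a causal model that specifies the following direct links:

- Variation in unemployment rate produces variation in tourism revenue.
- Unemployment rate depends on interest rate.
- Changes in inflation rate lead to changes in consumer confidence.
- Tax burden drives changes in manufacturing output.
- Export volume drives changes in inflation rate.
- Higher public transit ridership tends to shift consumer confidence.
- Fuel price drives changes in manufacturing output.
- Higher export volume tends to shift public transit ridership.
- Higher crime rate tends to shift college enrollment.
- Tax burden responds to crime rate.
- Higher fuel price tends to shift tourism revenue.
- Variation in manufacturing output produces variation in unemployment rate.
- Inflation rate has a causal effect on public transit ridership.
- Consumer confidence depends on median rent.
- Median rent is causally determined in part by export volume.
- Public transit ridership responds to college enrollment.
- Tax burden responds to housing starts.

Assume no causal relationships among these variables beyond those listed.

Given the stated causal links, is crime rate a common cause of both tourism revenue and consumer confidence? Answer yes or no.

yes

Crime rate has a causal path to tourism revenue (crime rate → tax burden → manufacturing output → unemployment rate → tourism revenue) and to consumer confidence (crime rate → college enrollment → public transit ridership → consumer confidence), so it is a common cause of both — a confounder.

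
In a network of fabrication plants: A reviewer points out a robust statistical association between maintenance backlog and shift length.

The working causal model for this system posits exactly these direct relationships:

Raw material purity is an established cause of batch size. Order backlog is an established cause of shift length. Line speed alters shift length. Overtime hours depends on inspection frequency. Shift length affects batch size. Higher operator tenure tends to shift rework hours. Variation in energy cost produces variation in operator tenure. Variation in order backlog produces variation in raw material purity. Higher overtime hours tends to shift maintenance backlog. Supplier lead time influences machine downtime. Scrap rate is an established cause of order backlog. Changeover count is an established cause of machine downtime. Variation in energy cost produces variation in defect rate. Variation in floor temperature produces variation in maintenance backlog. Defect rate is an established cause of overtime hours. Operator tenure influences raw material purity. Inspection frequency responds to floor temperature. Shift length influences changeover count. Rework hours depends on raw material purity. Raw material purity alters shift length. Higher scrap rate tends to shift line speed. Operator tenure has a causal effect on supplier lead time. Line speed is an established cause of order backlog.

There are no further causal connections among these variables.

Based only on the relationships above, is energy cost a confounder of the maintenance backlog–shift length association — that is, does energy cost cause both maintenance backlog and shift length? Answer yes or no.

yes

Energy cost has a causal path to maintenance backlog (energy cost → defect rate → overtime hours → maintenance backlog) and to shift length (energy cost → operator tenure → raw material purity → shift length), so it is a common cause of both — a confounder.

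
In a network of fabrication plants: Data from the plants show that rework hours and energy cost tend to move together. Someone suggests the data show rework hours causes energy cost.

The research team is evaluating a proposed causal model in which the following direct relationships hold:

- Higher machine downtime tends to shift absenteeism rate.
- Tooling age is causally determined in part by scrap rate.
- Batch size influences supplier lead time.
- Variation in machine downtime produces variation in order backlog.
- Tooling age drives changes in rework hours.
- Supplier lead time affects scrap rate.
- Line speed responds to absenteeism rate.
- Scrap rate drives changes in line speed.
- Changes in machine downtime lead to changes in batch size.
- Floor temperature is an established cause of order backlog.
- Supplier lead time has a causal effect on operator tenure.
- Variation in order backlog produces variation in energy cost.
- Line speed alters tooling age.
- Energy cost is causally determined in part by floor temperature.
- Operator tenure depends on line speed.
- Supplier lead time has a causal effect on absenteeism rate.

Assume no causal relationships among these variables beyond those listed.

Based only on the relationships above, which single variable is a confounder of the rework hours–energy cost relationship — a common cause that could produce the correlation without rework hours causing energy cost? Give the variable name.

machine downtime

Machine downtime has a causal path to rework hours (machine downtime → absenteeism rate → line speed → tooling age → rework hours) and a separate causal path to energy cost (machine downtime → order backlog → energy cost), so it is a common cause of both.
No stated relationship gives rework hours a causal route to energy cost, so the correlation is explained by the shared upstream cause rather than a direct effect.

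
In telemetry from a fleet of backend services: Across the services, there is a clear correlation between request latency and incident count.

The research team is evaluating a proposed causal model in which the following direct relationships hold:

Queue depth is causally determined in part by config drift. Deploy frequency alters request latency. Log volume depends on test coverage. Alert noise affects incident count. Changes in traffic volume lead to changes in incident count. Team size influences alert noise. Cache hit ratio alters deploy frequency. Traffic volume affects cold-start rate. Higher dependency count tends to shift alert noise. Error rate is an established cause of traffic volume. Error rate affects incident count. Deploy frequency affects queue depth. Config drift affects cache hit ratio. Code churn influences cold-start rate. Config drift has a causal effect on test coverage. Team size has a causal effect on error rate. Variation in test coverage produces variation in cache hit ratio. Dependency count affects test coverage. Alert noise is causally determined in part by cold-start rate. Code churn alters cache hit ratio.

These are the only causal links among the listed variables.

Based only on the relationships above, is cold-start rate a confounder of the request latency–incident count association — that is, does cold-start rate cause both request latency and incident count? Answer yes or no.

no

Cold-start rate has no stated causal path to request latency. A confounder must cause both variables, so cold-start rate does not qualify.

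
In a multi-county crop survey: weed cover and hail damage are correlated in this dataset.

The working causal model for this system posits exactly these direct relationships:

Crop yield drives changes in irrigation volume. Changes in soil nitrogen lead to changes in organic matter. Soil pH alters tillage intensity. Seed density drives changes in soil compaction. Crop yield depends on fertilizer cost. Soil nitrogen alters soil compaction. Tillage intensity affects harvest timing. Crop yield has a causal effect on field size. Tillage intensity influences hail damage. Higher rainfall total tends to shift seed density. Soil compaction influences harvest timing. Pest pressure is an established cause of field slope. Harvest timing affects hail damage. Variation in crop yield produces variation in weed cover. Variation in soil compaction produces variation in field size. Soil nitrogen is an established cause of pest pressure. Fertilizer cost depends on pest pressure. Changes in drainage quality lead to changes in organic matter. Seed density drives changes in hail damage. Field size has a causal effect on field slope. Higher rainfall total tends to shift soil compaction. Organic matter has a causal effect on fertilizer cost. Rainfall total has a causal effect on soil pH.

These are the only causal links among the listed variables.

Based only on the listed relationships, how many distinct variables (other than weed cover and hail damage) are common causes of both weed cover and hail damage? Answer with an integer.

The common causes are: soil nitrogen (to weed cover via soil nitrogen → pest pressure → fertilizer cost → crop yield → weed cover; to hail damage via soil nitrogen → soil compaction → harvest timing → hail damage).
Every other variable lacks a causal path to at least one of weed cover and hail damage.

1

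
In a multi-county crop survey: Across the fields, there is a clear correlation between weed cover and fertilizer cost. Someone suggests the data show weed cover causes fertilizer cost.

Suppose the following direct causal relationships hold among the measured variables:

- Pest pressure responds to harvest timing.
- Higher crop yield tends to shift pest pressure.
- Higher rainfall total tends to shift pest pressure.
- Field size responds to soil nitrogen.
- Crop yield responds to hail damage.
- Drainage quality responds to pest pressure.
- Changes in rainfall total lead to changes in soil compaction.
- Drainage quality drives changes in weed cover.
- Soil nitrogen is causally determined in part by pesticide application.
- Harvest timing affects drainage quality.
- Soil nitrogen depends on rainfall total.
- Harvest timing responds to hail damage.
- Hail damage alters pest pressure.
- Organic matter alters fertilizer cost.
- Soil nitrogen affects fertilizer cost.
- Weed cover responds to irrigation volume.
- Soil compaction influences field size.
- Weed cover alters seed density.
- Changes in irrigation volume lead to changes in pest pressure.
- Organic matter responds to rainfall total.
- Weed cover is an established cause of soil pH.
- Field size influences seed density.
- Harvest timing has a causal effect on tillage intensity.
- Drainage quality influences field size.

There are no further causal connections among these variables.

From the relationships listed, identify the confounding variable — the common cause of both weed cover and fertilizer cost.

Rainfall total has a causal path to weed cover (rainfall total → pest pressure → drainage quality → weed cover) and a separate causal path to fertilizer cost (rainfall total → soil nitrogen → fertilizer cost), so it is a common cause of both.
No stated relationship gives weed cover a causal route to fertilizer cost, so the correlation is explained by the shared upstream cause rather than a direct effect.

rainfall total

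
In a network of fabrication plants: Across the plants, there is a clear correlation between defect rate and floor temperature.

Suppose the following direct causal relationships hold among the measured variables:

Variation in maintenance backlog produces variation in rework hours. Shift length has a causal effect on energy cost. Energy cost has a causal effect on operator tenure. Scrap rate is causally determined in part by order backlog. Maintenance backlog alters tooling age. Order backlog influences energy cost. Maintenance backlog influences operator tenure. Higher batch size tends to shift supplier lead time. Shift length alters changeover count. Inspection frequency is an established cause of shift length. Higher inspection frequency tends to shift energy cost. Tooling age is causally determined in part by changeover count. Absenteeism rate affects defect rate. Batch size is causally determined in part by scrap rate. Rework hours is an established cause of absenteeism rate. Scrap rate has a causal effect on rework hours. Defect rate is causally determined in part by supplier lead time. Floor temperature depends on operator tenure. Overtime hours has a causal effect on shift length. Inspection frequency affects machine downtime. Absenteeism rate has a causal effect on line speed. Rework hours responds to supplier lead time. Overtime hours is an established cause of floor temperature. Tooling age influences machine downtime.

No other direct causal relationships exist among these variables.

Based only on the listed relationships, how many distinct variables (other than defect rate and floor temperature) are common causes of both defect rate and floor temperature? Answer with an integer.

2

The common causes are: maintenance backlog (to defect rate via maintenance backlog → rework hours → absenteeism rate → defect rate; to floor temperature via maintenance backlog → operator tenure → floor temperature); order backlog (to defect rate via order backlog → scrap rate → batch size → supplier lead time → defect rate; to floor temperature via order backlog → energy cost → operator tenure → floor temperature).
Every other variable lacks a causal path to at least one of defect rate and floor temperature.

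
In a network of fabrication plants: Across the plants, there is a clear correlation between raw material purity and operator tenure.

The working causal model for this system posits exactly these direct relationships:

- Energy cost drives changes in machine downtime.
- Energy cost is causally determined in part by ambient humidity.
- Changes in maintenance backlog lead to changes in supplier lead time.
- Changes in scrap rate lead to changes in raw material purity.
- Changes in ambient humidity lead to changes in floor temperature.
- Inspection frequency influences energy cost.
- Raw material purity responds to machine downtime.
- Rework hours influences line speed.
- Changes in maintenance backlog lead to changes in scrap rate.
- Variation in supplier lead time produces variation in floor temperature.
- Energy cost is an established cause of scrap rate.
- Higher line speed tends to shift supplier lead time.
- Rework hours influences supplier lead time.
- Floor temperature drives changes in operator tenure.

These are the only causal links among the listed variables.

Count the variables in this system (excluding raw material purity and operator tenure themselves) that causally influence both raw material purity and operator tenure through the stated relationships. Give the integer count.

2

The common causes are: ambient humidity (to raw material purity via ambient humidity → energy cost → machine downtime → raw material purity; to operator tenure via ambient humidity → floor temperature → operator tenure); maintenance backlog (to raw material purity via maintenance backlog → scrap rate → raw material purity; to operator tenure via maintenance backlog → supplier lead time → floor temperature → operator tenure).
Every other variable lacks a causal path to at least one of raw material purity and operator tenure.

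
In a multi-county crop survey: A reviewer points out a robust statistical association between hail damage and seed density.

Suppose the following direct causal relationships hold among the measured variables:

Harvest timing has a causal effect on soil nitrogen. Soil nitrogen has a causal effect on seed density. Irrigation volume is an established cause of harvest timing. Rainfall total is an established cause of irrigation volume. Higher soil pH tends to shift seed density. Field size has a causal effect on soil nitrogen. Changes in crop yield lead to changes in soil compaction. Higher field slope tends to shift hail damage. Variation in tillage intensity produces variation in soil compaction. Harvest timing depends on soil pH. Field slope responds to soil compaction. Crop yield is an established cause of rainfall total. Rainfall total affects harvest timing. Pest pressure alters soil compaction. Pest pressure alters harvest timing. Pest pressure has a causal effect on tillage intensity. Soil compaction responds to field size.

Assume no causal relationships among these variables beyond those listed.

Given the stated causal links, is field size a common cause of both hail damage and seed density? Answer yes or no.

yes

Field size has a causal path to hail damage (field size → soil compaction → field slope → hail damage) and to seed density (field size → soil nitrogen → seed density), so it is a common cause of both — a confounder.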